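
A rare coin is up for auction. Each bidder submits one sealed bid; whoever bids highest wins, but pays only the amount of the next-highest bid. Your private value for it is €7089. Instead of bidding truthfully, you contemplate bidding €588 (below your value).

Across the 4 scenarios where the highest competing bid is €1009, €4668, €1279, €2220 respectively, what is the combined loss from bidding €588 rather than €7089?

The deviation costs you only when the competing bid falls strictly between €588 and €7089; elsewhere both bids give the same outcome.
€1009: truthful payoff €6080, deviation payoff €0 → loss €6080.
€4668: truthful payoff €2421, deviation payoff €0 → loss €2421.
€1279: truthful payoff €5810, deviation payoff €0 → loss €5810.
€2220: truthful payoff €4869, deviation payoff €0 → loss €4869.
Total loss = €6080 + €2421 + €5810 + €4869 = €19180.

€19180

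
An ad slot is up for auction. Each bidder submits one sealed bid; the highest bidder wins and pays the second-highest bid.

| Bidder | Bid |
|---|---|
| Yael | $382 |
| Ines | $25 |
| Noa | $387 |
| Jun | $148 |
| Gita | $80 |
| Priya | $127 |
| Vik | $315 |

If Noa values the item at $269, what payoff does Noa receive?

Highest bid: Noa at $387, so Noa wins.
Second-highest bid: Yael at $382 — that is the price the winner pays.
Noa's payoff = value − price = $269 − $382 = −$113.

−$113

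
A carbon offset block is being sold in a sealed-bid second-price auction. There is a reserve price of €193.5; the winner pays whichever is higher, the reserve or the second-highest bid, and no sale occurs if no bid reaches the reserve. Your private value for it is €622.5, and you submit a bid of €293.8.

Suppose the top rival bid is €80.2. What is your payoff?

€429

Your bid €293.8 is the highest and exceeds the reserve.
Price = max(second-highest bid, reserve) = max(€80.2, €193.5) = €193.5.
Payoff = €622.5 − €193.5 = €429.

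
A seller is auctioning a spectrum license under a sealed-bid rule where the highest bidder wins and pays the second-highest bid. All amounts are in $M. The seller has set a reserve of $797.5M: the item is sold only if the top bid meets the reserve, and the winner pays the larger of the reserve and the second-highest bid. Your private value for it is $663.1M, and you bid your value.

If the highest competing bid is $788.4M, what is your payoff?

$0M

Your bid $663.1M is below the highest competing bid $788.4M, so you lose. Payoff $0M.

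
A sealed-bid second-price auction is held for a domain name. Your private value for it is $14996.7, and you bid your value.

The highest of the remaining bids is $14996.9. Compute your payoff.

$0

Your bid $14996.7 is below the highest competing bid $14996.9, so you lose.
A losing bidder pays nothing and receives nothing: payoff = $0.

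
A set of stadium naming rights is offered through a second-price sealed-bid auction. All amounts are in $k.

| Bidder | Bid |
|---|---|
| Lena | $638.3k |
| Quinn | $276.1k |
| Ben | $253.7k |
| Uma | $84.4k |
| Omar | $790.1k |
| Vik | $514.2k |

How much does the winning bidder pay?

$638.3k

Highest bid: Omar at $790.1k, so Omar wins.
Second-highest bid: Lena at $638.3k — that is the price the winner pays.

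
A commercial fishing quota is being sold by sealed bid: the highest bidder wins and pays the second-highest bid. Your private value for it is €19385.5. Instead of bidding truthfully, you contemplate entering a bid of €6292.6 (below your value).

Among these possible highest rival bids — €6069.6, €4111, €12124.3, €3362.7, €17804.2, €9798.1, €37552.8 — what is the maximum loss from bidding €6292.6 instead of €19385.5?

€6069.6: same outcome either way → loss €0.
€4111: same outcome either way → loss €0.
€12124.3: truthful gives €7261.2, deviation gives €0 → loss €7261.2.
€3362.7: same outcome either way → loss €0.
€17804.2: truthful gives €1581.3, deviation gives €0 → loss €1581.3.
€9798.1: truthful gives €9587.4, deviation gives €0 → loss €9587.4.
€37552.8: same outcome either way → loss €0.
Maximum loss: €9587.4.

€9587.4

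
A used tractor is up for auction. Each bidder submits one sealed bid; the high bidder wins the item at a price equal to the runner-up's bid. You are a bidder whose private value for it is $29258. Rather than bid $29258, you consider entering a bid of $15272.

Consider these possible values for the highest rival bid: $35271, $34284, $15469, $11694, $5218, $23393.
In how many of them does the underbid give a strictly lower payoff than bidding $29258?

The deviation hurts exactly when the highest competing bid lies strictly between $15272 and $29258 — underbidding then forfeits a profitable win.
$35271: above both → same outcome either way.
$34284: above both → same outcome either way.
$15469: inside the interval → strictly worse (loss $13789).
$11694: below both → same outcome either way.
$5218: below both → same outcome either way.
$23393: inside the interval → strictly worse (loss $5865).
Count: 2.

2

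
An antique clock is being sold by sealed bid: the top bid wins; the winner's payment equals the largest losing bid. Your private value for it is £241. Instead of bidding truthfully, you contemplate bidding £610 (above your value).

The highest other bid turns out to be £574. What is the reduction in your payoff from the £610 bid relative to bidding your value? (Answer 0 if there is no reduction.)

Bidding your value £241: you lose (since £241 < £574). Payoff £0.
Bidding £610: you win and pay £574. Payoff £241 − £574 = −£333.
The competing bid £574 lies between your value and your inflated bid, so overbidding wins an item priced above your value.
Loss from deviating = £0 − (−£333) = £333.

£333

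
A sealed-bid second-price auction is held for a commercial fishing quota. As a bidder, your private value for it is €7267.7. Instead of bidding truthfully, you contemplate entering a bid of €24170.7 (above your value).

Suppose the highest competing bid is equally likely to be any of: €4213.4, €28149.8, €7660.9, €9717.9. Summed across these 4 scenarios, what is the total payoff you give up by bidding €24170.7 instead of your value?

The deviation costs you only when the competing bid falls strictly between €7267.7 and €24170.7; elsewhere both bids give the same outcome.
€4213.4: outcomes coincide → loss €0.
€28149.8: outcomes coincide → loss €0.
€7660.9: truthful payoff €0, deviation payoff −€393.2 → loss €393.2.
€9717.9: truthful payoff €0, deviation payoff −€2450.2 → loss €2450.2.
Total loss = €393.2 + €2450.2 = €2843.4.

€2843.4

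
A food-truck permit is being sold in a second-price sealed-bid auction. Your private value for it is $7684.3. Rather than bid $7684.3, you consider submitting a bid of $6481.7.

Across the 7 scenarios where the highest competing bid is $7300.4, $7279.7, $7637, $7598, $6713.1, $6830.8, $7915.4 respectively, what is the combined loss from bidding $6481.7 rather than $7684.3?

The deviation costs you only when the competing bid falls strictly between $6481.7 and $7684.3; elsewhere both bids give the same outcome.
$7300.4: truthful payoff $383.9, deviation payoff $0 → loss $383.9.
$7279.7: truthful payoff $404.6, deviation payoff $0 → loss $404.6.
$7637: truthful payoff $47.3, deviation payoff $0 → loss $47.3.
$7598: truthful payoff $86.3, deviation payoff $0 → loss $86.3.
$6713.1: truthful payoff $971.2, deviation payoff $0 → loss $971.2.
$6830.8: truthful payoff $853.5, deviation payoff $0 → loss $853.5.
$7915.4: outcomes coincide → loss $0.
Total loss = $383.9 + $404.6 + $47.3 + $86.3 + $971.2 + $853.5 = $2746.8.
Because the price is fixed by the runner-up's bid, deviating from your value can only change a good outcome into a bad one — never the reverse.

$2746.8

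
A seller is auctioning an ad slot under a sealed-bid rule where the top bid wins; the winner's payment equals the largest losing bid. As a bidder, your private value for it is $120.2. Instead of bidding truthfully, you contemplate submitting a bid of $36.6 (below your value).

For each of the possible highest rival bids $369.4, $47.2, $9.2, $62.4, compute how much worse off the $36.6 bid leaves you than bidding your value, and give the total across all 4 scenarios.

$130.8

The deviation costs you only when the competing bid falls strictly between $36.6 and $120.2; elsewhere both bids give the same outcome.
$369.4: outcomes coincide → loss $0.
$47.2: truthful payoff $73, deviation payoff $0 → loss $73.
$9.2: outcomes coincide → loss $0.
$62.4: truthful payoff $57.8, deviation payoff $0 → loss $57.8.
Total loss = $73 + $57.8 = $130.8.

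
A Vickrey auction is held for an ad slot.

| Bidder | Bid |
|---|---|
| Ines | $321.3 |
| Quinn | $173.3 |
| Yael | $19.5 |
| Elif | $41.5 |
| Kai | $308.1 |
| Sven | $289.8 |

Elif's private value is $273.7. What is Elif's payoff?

Highest bid: Ines at $321.3, so Ines wins.
Second-highest bid: Kai at $308.1 — that is the price the winner pays.
Elif did not win, so Elif pays nothing and receives nothing: payoff $0.

$0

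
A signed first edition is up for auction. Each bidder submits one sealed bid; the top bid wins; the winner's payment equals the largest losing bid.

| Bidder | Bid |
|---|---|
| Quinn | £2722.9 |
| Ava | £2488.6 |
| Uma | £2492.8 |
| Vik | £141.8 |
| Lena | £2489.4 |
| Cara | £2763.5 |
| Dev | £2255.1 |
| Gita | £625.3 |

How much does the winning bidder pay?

Highest bid: Cara at £2763.5, so Cara wins.
Second-highest bid: Quinn at £2722.9 — that is the price the winner pays.

£2722.9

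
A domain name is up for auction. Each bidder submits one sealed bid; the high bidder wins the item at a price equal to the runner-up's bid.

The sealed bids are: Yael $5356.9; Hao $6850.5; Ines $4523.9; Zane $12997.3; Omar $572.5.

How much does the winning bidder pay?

Highest bid: Zane at $12997.3, so Zane wins.
Second-highest bid: Hao at $6850.5 — that is the price the winner pays.

$6850.5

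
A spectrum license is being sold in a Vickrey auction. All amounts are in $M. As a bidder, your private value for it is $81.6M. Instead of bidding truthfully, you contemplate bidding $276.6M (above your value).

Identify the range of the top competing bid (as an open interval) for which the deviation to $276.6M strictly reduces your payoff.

($81.6M, $276.6M)

If the competing bid is below $81.6M, both bids win at the same price — no difference.
If it is above $276.6M, both bids lose — no difference.
If it lies strictly between $81.6M and $276.6M, bidding your value loses (payoff 0) while bidding $276.6M wins at a price above your value (payoff negative).
So the deviation strictly hurts on the open interval ($81.6M, $276.6M).
In a second-price auction your bid sets only whether you win, not what you pay, so bidding your true value is weakly dominant.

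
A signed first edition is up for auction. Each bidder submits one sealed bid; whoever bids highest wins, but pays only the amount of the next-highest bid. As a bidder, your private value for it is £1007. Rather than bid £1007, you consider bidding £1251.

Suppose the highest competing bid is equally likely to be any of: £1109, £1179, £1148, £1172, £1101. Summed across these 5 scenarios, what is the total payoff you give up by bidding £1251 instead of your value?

The deviation costs you only when the competing bid falls strictly between £1007 and £1251; elsewhere both bids give the same outcome.
£1109: truthful payoff £0, deviation payoff −£102 → loss £102.
£1179: truthful payoff £0, deviation payoff −£172 → loss £172.
£1148: truthful payoff £0, deviation payoff −£141 → loss £141.
£1172: truthful payoff £0, deviation payoff −£165 → loss £165.
£1101: truthful payoff £0, deviation payoff −£94 → loss £94.
Total loss = £102 + £172 + £141 + £165 + £94 = £674.

£674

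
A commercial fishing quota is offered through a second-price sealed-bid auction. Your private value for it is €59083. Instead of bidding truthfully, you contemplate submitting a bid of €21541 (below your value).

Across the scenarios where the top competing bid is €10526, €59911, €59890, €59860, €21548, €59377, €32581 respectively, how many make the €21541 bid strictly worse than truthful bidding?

The deviation hurts exactly when the highest competing bid lies strictly between €21541 and €59083 — underbidding then forfeits a profitable win.
€10526: below both → same outcome either way.
€59911: above both → same outcome either way.
€59890: above both → same outcome either way.
€59860: above both → same outcome either way.
€21548: inside the interval → strictly worse (loss €37535).
€59377: above both → same outcome either way.
€32581: inside the interval → strictly worse (loss €26502).
Count: 2.

2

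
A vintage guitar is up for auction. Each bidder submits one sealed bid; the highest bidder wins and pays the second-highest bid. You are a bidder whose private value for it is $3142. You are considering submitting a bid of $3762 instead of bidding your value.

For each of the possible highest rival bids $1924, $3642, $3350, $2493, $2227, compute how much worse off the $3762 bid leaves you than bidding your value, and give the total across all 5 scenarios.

The deviation costs you only when the competing bid falls strictly between $3142 and $3762; elsewhere both bids give the same outcome.
$1924: outcomes coincide → loss $0.
$3642: truthful payoff $0, deviation payoff −$500 → loss $500.
$3350: truthful payoff $0, deviation payoff −$208 → loss $208.
$2493: outcomes coincide → loss $0.
$2227: outcomes coincide → loss $0.
Total loss = $500 + $208 = $708.
Truthful bidding weakly dominates here: raising your bid can only win items priced above your value, and lowering it can only forfeit items priced below.

$708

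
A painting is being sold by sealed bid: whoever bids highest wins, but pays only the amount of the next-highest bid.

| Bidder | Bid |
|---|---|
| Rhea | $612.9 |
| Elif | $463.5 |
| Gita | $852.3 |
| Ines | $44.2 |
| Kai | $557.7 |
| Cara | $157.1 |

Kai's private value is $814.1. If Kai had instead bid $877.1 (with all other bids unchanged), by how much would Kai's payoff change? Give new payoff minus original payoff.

The highest bid among the other bidders is $852.3; Kai's bid doesn't change that.
Original bid $557.7: Kai is not highest (top rival bid is $852.3); payoff $0.
Alternative bid $877.1: Kai is highest, pays the top rival bid $852.3; payoff $814.1 − $852.3 = −$38.2.
Change in payoff = −$38.2 − ($0) = −$38.2.

−$38.2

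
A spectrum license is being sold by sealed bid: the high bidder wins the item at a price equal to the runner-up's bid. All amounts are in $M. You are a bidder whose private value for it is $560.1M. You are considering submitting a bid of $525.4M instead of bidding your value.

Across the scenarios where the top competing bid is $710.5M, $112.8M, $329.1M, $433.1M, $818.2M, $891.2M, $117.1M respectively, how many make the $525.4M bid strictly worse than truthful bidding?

0

The deviation hurts exactly when the highest competing bid lies strictly between $525.4M and $560.1M — underbidding then forfeits a profitable win.
$710.5M: above both → same outcome either way.
$112.8M: below both → same outcome either way.
$329.1M: below both → same outcome either way.
$433.1M: below both → same outcome either way.
$818.2M: above both → same outcome either way.
$891.2M: above both → same outcome either way.
$117.1M: below both → same outcome either way.
Count: 0.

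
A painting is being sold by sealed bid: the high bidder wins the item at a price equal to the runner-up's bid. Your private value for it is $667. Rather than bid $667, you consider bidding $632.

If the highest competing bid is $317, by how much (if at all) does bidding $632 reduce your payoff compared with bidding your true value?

$0

Bidding your value $667: you win (since $667 > $317) and pay $317. Payoff $350.
Bidding $632: you win and pay $317. Payoff $667 − $317 = $350.
Difference = $350 − $350 = $0; both bids lead to the same outcome because the competing bid is below both your value and your alternative bid.
Truthful bidding weakly dominates here: raising your bid can only win items priced above your value, and lowering it can only forfeit items priced below.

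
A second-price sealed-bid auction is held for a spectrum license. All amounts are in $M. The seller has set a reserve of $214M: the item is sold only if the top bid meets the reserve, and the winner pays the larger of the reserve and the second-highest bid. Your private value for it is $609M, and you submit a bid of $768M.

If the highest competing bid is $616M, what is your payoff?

Your bid $768M is the highest and exceeds the reserve.
Price = max(second-highest bid, reserve) = max($616M, $214M) = $616M.
Payoff = $609M − $616M = −$7M.

−$7M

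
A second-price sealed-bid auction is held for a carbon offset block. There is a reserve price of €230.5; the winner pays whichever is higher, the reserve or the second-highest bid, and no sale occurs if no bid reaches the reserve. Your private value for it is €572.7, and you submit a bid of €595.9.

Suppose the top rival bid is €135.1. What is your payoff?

Your bid €595.9 is the highest and exceeds the reserve.
Price = max(second-highest bid, reserve) = max(€135.1, €230.5) = €230.5.
Payoff = €572.7 − €230.5 = €342.2.

€342.2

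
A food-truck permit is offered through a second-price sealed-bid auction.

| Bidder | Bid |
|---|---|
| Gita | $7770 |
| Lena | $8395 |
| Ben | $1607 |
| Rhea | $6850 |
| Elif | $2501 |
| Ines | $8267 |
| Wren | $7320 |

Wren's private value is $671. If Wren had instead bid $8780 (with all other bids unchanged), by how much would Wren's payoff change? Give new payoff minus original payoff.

The highest bid among the other bidders is $8395; Wren's bid doesn't change that.
Original bid $7320: Wren is not highest (top rival bid is $8395); payoff $0.
Alternative bid $8780: Wren is highest, pays the top rival bid $8395; payoff $671 − $8395 = −$7724.
Change in payoff = −$7724 − ($0) = −$7724.

−$7724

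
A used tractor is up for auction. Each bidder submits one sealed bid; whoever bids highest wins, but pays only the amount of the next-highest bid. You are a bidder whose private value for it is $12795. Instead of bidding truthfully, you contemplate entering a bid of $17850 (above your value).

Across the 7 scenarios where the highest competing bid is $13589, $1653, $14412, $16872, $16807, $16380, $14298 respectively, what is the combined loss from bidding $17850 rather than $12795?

$15588

The deviation costs you only when the competing bid falls strictly between $12795 and $17850; elsewhere both bids give the same outcome.
$13589: truthful payoff $0, deviation payoff −$794 → loss $794.
$1653: outcomes coincide → loss $0.
$14412: truthful payoff $0, deviation payoff −$1617 → loss $1617.
$16872: truthful payoff $0, deviation payoff −$4077 → loss $4077.
$16807: truthful payoff $0, deviation payoff −$4012 → loss $4012.
$16380: truthful payoff $0, deviation payoff −$3585 → loss $3585.
$14298: truthful payoff $0, deviation payoff −$1503 → loss $1503.
Total loss = $794 + $1617 + $4077 + $4012 + $3585 + $1503 = $15588.
Truthful bidding weakly dominates here: raising your bid can only win items priced above your value, and lowering it can only forfeit items priced below.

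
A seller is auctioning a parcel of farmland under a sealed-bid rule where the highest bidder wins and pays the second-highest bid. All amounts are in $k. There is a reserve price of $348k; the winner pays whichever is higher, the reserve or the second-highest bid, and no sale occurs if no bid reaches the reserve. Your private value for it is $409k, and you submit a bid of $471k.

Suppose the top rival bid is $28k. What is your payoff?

$61k

Your bid $471k is the highest and exceeds the reserve.
Price = max(second-highest bid, reserve) = max($28k, $348k) = $348k.
Payoff = $409k − $348k = $61k.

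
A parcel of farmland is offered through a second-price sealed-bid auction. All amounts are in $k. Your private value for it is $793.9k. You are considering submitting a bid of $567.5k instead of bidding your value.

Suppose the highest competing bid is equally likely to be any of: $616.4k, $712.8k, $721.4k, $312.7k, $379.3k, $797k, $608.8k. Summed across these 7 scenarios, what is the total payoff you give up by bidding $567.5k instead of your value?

The deviation costs you only when the competing bid falls strictly between $567.5k and $793.9k; elsewhere both bids give the same outcome.
$616.4k: truthful payoff $177.5k, deviation payoff $0k → loss $177.5k.
$712.8k: truthful payoff $81.1k, deviation payoff $0k → loss $81.1k.
$721.4k: truthful payoff $72.5k, deviation payoff $0k → loss $72.5k.
$312.7k: outcomes coincide → loss $0k.
$379.3k: outcomes coincide → loss $0k.
$797k: outcomes coincide → loss $0k.
$608.8k: truthful payoff $185.1k, deviation payoff $0k → loss $185.1k.
Total loss = $177.5k + $81.1k + $72.5k + $185.1k = $516.2k.

$516.2k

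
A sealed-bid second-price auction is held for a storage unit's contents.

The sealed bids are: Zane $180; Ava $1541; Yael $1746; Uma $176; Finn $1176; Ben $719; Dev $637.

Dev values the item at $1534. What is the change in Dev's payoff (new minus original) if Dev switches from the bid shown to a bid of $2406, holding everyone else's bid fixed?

−$212

The highest bid among the other bidders is $1746; Dev's bid doesn't change that.
Original bid $637: Dev is not highest (top rival bid is $1746); payoff $0.
Alternative bid $2406: Dev is highest, pays the top rival bid $1746; payoff $1534 − $1746 = −$212.
Change in payoff = −$212 − ($0) = −$212.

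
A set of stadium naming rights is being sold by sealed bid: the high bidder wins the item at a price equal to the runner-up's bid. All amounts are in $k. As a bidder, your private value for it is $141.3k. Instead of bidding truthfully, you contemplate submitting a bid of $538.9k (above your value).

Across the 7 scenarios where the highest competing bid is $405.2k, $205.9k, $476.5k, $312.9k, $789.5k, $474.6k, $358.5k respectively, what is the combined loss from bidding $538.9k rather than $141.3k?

The deviation costs you only when the competing bid falls strictly between $141.3k and $538.9k; elsewhere both bids give the same outcome.
$405.2k: truthful payoff $0k, deviation payoff −$263.9k → loss $263.9k.
$205.9k: truthful payoff $0k, deviation payoff −$64.6k → loss $64.6k.
$476.5k: truthful payoff $0k, deviation payoff −$335.2k → loss $335.2k.
$312.9k: truthful payoff $0k, deviation payoff −$171.6k → loss $171.6k.
$789.5k: outcomes coincide → loss $0k.
$474.6k: truthful payoff $0k, deviation payoff −$333.3k → loss $333.3k.
$358.5k: truthful payoff $0k, deviation payoff −$217.2k → loss $217.2k.
Total loss = $263.9k + $64.6k + $335.2k + $171.6k + $333.3k + $217.2k = $1385.8k.

$1385.8k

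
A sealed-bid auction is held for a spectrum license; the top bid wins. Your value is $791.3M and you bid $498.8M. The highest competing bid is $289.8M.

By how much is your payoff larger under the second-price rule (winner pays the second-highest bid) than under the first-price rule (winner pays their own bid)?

$209M

You have the highest bid, so you win under either rule.
Second-price: pay $289.8M → payoff $501.5M.
First-price: pay your own bid $498.8M → payoff $292.5M.
Difference = $501.5M − ($292.5M) = $209M.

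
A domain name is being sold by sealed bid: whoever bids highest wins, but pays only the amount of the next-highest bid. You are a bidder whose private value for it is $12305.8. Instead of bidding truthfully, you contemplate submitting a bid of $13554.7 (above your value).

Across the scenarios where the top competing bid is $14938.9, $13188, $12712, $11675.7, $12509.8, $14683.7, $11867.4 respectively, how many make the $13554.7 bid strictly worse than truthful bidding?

3

The deviation hurts exactly when the highest competing bid lies strictly between $12305.8 and $13554.7 — overbidding then wins at a price above your value.
$14938.9: above both → same outcome either way.
$13188: inside the interval → strictly worse (loss $882.2).
$12712: inside the interval → strictly worse (loss $406.2).
$11675.7: below both → same outcome either way.
$12509.8: inside the interval → strictly worse (loss $204).
$14683.7: above both → same outcome either way.
$11867.4: below both → same outcome either way.
Count: 3.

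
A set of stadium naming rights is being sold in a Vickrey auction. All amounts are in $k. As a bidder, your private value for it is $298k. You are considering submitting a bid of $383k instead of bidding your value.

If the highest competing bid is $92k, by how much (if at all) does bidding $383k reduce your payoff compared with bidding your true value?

Bidding your value $298k: you win (since $298k > $92k) and pay $92k. Payoff $206k.
Bidding $383k: you win and pay $92k. Payoff $298k − $92k = $206k.
Difference = $206k − $206k = $0k; both bids lead to the same outcome because the competing bid is below both your value and your alternative bid.

$0k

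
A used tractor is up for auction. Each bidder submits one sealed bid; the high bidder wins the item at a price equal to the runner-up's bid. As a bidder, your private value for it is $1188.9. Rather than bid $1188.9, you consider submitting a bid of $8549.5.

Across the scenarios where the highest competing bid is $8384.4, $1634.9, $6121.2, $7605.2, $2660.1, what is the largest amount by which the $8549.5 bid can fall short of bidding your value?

$8384.4: truthful gives $0, deviation gives −$7195.5 → loss $7195.5.
$1634.9: truthful gives $0, deviation gives −$446 → loss $446.
$6121.2: truthful gives $0, deviation gives −$4932.3 → loss $4932.3.
$7605.2: truthful gives $0, deviation gives −$6416.3 → loss $6416.3.
$2660.1: truthful gives $0, deviation gives −$1471.2 → loss $1471.2.
Maximum loss: $7195.5.

$7195.5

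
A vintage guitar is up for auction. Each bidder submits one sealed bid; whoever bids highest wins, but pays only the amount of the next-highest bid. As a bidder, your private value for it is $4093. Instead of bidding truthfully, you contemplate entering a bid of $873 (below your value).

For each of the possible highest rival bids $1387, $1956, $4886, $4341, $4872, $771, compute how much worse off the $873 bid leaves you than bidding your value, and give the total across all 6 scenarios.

$4843

The deviation costs you only when the competing bid falls strictly between $873 and $4093; elsewhere both bids give the same outcome.
$1387: truthful payoff $2706, deviation payoff $0 → loss $2706.
$1956: truthful payoff $2137, deviation payoff $0 → loss $2137.
$4886: outcomes coincide → loss $0.
$4341: outcomes coincide → loss $0.
$4872: outcomes coincide → loss $0.
$771: outcomes coincide → loss $0.
Total loss = $2706 + $2137 = $4843.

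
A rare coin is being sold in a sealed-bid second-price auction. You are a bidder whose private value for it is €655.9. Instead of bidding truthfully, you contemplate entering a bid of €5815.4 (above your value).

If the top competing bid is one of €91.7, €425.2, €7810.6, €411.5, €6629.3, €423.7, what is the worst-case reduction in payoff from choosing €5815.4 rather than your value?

€91.7: same outcome either way → loss €0.
€425.2: same outcome either way → loss €0.
€7810.6: same outcome either way → loss €0.
€411.5: same outcome either way → loss €0.
€6629.3: same outcome either way → loss €0.
€423.7: same outcome either way → loss €0.
Maximum loss: €0.

€0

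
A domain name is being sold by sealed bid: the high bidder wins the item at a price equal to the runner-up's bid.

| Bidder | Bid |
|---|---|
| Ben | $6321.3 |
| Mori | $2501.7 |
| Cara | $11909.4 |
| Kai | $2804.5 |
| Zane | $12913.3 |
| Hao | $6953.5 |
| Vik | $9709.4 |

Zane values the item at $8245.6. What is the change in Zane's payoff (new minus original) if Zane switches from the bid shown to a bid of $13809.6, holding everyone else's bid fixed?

The highest bid among the other bidders is $11909.4; Zane's bid doesn't change that.
Original bid $12913.3: Zane is highest, pays the top rival bid $11909.4; payoff $8245.6 − $11909.4 = −$3663.8.
Alternative bid $13809.6: Zane is highest, pays the top rival bid $11909.4; payoff $8245.6 − $11909.4 = −$3663.8.
Change in payoff = −$3663.8 − (−$3663.8) = $0.

$0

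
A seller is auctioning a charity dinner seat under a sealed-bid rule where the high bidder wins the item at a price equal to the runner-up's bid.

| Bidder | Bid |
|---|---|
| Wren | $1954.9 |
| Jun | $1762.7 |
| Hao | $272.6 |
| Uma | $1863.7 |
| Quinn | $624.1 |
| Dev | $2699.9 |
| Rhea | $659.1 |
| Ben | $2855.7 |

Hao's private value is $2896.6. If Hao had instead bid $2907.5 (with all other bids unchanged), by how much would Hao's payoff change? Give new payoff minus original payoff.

The highest bid among the other bidders is $2855.7; Hao's bid doesn't change that.
Original bid $272.6: Hao is not highest (top rival bid is $2855.7); payoff $0.
Alternative bid $2907.5: Hao is highest, pays the top rival bid $2855.7; payoff $2896.6 − $2855.7 = $40.9.
Change in payoff = $40.9 − ($0) = $40.9.

$40.9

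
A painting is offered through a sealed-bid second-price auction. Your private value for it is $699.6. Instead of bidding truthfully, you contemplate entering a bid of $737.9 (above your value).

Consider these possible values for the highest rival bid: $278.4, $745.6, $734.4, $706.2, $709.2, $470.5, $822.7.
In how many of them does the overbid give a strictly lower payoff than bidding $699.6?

The deviation hurts exactly when the highest competing bid lies strictly between $699.6 and $737.9 — overbidding then wins at a price above your value.
$278.4: below both → same outcome either way.
$745.6: above both → same outcome either way.
$734.4: inside the interval → strictly worse (loss $34.8).
$706.2: inside the interval → strictly worse (loss $6.6).
$709.2: inside the interval → strictly worse (loss $9.6).
$470.5: below both → same outcome either way.
$822.7: above both → same outcome either way.
Count: 3.

3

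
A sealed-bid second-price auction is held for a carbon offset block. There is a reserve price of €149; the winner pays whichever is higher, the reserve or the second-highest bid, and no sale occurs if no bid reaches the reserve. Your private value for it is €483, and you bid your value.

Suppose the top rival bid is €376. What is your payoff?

€107

Your bid €483 is the highest and exceeds the reserve.
Price = max(second-highest bid, reserve) = max(€376, €149) = €376.
Payoff = €483 − €376 = €107.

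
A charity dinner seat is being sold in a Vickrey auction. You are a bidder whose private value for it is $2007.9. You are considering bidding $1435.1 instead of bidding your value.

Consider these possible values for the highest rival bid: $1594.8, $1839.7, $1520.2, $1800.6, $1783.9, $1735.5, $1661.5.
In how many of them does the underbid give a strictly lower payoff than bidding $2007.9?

The deviation hurts exactly when the highest competing bid lies strictly between $1435.1 and $2007.9 — underbidding then forfeits a profitable win.
$1594.8: inside the interval → strictly worse (loss $413.1).
$1839.7: inside the interval → strictly worse (loss $168.2).
$1520.2: inside the interval → strictly worse (loss $487.7).
$1800.6: inside the interval → strictly worse (loss $207.3).
$1783.9: inside the interval → strictly worse (loss $224).
$1735.5: inside the interval → strictly worse (loss $272.4).
$1661.5: inside the interval → strictly worse (loss $346.4).
Count: 7.

7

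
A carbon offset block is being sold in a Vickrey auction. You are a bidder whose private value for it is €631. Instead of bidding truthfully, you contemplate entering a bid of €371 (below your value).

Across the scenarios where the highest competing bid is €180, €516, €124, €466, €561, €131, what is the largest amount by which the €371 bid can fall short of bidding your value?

€180: same outcome either way → loss €0.
€516: truthful gives €115, deviation gives €0 → loss €115.
€124: same outcome either way → loss €0.
€466: truthful gives €165, deviation gives €0 → loss €165.
€561: truthful gives €70, deviation gives €0 → loss €70.
€131: same outcome either way → loss €0.
Maximum loss: €165.

€165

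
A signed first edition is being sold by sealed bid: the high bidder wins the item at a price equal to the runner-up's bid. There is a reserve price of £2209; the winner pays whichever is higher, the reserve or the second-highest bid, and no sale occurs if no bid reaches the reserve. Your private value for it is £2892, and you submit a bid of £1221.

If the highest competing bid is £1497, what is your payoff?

£0

Your bid £1221 is below the highest competing bid £1497, so you lose. Payoff £0.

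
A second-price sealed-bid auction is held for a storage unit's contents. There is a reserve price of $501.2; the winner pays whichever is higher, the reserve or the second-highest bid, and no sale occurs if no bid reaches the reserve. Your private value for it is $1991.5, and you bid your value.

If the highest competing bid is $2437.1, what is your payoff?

$0

Your bid $1991.5 is below the highest competing bid $2437.1, so you lose. Payoff $0.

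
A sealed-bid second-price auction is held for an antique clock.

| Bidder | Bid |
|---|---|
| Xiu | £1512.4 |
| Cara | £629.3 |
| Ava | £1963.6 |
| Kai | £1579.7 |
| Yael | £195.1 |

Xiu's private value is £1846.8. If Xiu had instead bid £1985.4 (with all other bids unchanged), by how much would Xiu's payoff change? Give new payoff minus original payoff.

The highest bid among the other bidders is £1963.6; Xiu's bid doesn't change that.
Original bid £1512.4: Xiu is not highest (top rival bid is £1963.6); payoff £0.
Alternative bid £1985.4: Xiu is highest, pays the top rival bid £1963.6; payoff £1846.8 − £1963.6 = −£116.8.
Change in payoff = −£116.8 − (£0) = −£116.8.

−£116.8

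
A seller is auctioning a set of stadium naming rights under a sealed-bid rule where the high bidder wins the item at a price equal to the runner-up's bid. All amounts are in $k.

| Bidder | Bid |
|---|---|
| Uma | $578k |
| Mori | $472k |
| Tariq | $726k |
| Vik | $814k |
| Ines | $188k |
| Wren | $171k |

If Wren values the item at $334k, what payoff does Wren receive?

Highest bid: Vik at $814k, so Vik wins.
Second-highest bid: Tariq at $726k — that is the price the winner pays.
Wren did not win, so Wren pays nothing and receives nothing: payoff $0k.

$0k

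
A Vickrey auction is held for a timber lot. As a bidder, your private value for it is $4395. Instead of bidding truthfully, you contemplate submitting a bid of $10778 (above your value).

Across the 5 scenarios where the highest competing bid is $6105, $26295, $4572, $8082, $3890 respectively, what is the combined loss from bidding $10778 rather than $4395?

$5574

The deviation costs you only when the competing bid falls strictly between $4395 and $10778; elsewhere both bids give the same outcome.
$6105: truthful payoff $0, deviation payoff −$1710 → loss $1710.
$26295: outcomes coincide → loss $0.
$4572: truthful payoff $0, deviation payoff −$177 → loss $177.
$8082: truthful payoff $0, deviation payoff −$3687 → loss $3687.
$3890: outcomes coincide → loss $0.
Total loss = $1710 + $177 + $3687 = $5574.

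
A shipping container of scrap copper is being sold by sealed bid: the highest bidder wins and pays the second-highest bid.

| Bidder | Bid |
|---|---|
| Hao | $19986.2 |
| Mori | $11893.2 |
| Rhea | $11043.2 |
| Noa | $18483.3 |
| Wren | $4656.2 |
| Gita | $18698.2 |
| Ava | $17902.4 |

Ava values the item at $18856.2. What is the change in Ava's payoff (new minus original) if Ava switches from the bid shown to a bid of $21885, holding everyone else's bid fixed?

−$1130

The highest bid among the other bidders is $19986.2; Ava's bid doesn't change that.
Original bid $17902.4: Ava is not highest (top rival bid is $19986.2); payoff $0.
Alternative bid $21885: Ava is highest, pays the top rival bid $19986.2; payoff $18856.2 − $19986.2 = −$1130.
Change in payoff = −$1130 − ($0) = −$1130.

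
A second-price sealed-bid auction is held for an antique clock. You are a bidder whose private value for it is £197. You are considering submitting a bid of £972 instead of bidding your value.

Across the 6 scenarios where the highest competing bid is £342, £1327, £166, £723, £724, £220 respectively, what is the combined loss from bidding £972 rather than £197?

The deviation costs you only when the competing bid falls strictly between £197 and £972; elsewhere both bids give the same outcome.
£342: truthful payoff £0, deviation payoff −£145 → loss £145.
£1327: outcomes coincide → loss £0.
£166: outcomes coincide → loss £0.
£723: truthful payoff £0, deviation payoff −£526 → loss £526.
£724: truthful payoff £0, deviation payoff −£527 → loss £527.
£220: truthful payoff £0, deviation payoff −£23 → loss £23.
Total loss = £145 + £526 + £527 + £23 = £1221.
Truthful bidding weakly dominates here: raising your bid can only win items priced above your value, and lowering it can only forfeit items priced below.

£1221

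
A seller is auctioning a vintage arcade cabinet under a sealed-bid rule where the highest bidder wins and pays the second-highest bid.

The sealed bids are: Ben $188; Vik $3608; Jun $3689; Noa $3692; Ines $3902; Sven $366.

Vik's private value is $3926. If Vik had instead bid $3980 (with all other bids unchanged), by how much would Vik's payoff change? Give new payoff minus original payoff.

The highest bid among the other bidders is $3902; Vik's bid doesn't change that.
Original bid $3608: Vik is not highest (top rival bid is $3902); payoff $0.
Alternative bid $3980: Vik is highest, pays the top rival bid $3902; payoff $3926 − $3902 = $24.
Change in payoff = $24 − ($0) = $24.

$24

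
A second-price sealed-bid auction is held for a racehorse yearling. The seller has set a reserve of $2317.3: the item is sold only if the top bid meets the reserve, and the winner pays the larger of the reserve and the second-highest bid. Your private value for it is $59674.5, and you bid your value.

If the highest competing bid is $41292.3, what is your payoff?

Your bid $59674.5 is the highest and exceeds the reserve.
Price = max(second-highest bid, reserve) = max($41292.3, $2317.3) = $41292.3.
Payoff = $59674.5 − $41292.3 = $18382.2.

$18382.2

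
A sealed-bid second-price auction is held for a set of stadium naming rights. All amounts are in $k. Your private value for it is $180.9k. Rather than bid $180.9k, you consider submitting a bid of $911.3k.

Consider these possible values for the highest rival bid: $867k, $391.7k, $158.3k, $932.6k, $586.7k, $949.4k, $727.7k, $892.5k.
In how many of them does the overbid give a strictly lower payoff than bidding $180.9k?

The deviation hurts exactly when the highest competing bid lies strictly between $180.9k and $911.3k — overbidding then wins at a price above your value.
$867k: inside the interval → strictly worse (loss $686.1k).
$391.7k: inside the interval → strictly worse (loss $210.8k).
$158.3k: below both → same outcome either way.
$932.6k: above both → same outcome either way.
$586.7k: inside the interval → strictly worse (loss $405.8k).
$949.4k: above both → same outcome either way.
$727.7k: inside the interval → strictly worse (loss $546.8k).
$892.5k: inside the interval → strictly worse (loss $711.6k).
Count: 5.

5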